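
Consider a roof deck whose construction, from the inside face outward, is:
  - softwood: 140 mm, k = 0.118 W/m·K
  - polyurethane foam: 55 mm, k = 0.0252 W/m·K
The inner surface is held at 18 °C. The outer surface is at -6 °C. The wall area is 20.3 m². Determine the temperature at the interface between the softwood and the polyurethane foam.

T ≈ 9.55 °C

Treating each layer as a thermal resistance in series:
R_softwood = L/(kA) = 0.14/(0.118×20.3) = 0.05845 K/W
R_polyurethane foam = L/(kA) = 0.055/(0.0252×20.3) = 0.1075 K/W
R_total = 0.166 K/W;  Q = ΔT/R_total = 24/0.166 = 144.6 W
T_interface = T_inner − Q·ΣR(inner→interface) = 18 − 145×0.05845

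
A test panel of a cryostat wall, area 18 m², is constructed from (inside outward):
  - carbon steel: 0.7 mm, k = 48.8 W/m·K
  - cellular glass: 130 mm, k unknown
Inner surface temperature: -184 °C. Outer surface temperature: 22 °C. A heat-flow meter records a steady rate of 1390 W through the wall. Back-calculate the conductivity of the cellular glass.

Treating each layer as a thermal resistance in series:
R_carbon steel = L/(kA) = 0.0007/(48.8×18) = 7.969×10^-7 K/W
Sum of known resistances R_other = 7.969×10^-7 K/W
Total R = ΔT/Q = 206/1390 = 0.1482 K/W
R_cellular glass = R_total − R_other = 0.1482 K/W
k = L/(R·A) = 0.13/(0.1482×18)

k ≈ 0.0487 W/(m·K)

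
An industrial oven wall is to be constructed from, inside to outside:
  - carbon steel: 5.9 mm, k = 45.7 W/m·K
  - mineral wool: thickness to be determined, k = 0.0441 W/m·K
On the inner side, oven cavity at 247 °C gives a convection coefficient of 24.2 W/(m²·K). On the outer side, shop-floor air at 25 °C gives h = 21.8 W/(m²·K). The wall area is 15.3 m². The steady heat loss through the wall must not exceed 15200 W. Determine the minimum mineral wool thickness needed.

L ≈ 6 mm

Using the resistance-network approach (series):
R_inner film = 1/(h_i·A) = 1/(24.2×15.3) = 0.002701 K/W
R_carbon steel = L/(kA) = 0.0059/(45.7×15.3) = 8.438×10^-6 K/W
R_outer film = 1/(h_o·A) = 1/(21.8×15.3) = 0.002998 K/W
Sum of the known resistances R_other = 0.005707 K/W
Required total resistance R_tot = ΔT/Q_allow = 222/15200 = 0.01461 K/W
R_mineral wool = R_tot − R_other = 0.008898 K/W
L = R·k·A = 0.008898×0.0441×15.3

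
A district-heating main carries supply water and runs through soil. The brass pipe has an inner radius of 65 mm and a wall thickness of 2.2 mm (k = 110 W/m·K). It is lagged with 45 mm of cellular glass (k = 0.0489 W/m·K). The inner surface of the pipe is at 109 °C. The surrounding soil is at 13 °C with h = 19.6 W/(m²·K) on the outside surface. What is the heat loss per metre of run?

q′ ≈ 55.1 W/m

Cylindrical conduction, so R = ln(r₂/r₁)/(2πkL) per layer, in series:
R_brass pipe wall = ln(67.2/65)/(2π×110×1) = 4.816×10^-5 K/W
R_cellular glass = ln(112.2/67.2)/(2π×0.0489×1) = 1.668 K/W
R_outer film = 1/(h_o·2πr_oL) = 1/(19.6×2π×0.1122×1) = 0.07237 K/W
R_total = 1.741 K/W
Q = ΔT/R_total = 96/1.741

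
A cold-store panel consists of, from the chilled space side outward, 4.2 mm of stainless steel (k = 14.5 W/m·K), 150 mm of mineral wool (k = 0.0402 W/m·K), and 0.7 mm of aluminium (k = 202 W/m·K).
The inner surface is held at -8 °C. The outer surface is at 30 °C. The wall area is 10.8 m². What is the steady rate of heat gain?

Thermal resistances in series:
R_stainless steel = L/(kA) = 0.0042/(14.5×10.8) = 2.682×10^-5 K/W
R_mineral wool = L/(kA) = 0.15/(0.0402×10.8) = 0.3455 K/W
R_aluminium = L/(kA) = 0.0007/(202×10.8) = 3.209×10^-7 K/W
R_total = 0.3455 K/W
Q = ΔT / R_total = 38 / 0.3455

Q ≈ 110 W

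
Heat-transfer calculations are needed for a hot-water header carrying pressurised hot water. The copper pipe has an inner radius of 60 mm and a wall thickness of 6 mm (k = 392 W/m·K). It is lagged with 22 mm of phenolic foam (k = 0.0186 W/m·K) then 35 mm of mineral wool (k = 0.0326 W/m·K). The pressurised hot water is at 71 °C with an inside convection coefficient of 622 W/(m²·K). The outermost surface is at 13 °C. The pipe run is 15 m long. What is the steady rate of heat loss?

Radial resistances (cylindrical: R_cond = ln(r_o/r_i)/(2πkL), R_conv = 1/(h·2πrL)):
R_inner film = 1/(h_i·2πr₁L) = 1/(622×2π×0.06×15) = 2.843×10^-4 K/W
R_copper pipe wall = ln(66/60)/(2π×392×15) = 2.58×10^-6 K/W
R_phenolic foam = ln(88/66)/(2π×0.0186×15) = 0.1641 K/W
R_mineral wool = ln(123/88)/(2π×0.0326×15) = 0.109 K/W
R_total = 0.2734 K/W
Q = ΔT/R_total = 58/0.2734

Q ≈ 212 W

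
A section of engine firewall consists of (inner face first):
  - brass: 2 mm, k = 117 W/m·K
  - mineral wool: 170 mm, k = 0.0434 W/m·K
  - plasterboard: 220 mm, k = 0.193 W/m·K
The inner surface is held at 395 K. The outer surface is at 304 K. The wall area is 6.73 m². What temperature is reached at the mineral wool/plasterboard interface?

Using the resistance-network approach (series):
R_brass = L/(kA) = 0.002/(117×6.73) = 2.54×10^-6 K/W
R_mineral wool = L/(kA) = 0.17/(0.0434×6.73) = 0.582 K/W
R_plasterboard = L/(kA) = 0.22/(0.193×6.73) = 0.1694 K/W
R_total = 0.7514 K/W;  Q = ΔT/R_total = 91/0.7514 = 121.1 W
T_interface = T_inner − Q·ΣR(inner→interface) = 395 − 121×0.582

T ≈ 325 K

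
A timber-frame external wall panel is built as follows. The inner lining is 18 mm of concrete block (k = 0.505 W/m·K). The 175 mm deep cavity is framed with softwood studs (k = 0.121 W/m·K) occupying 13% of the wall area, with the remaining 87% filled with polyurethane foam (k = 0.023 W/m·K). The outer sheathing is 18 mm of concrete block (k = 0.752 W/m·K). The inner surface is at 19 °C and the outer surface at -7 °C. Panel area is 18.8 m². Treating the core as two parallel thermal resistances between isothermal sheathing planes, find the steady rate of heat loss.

Q ≈ 98.6 W

Sheathing layers in series; stud and cavity paths in parallel between them.
R_inner = 0.018/(0.505×18.8) = 0.001896 K/W
R_stud  = 0.175/(0.121×0.13×18.8) = 0.5918 K/W
R_cav   = 0.175/(0.023×0.87×18.8) = 0.4652 K/W
1/R_core = 1/R_stud + 1/R_cav → R_core = 0.2605 K/W
R_outer = 0.018/(0.752×18.8) = 0.001273 K/W
R_total = 0.2636 K/W
Q = ΔT/R_total = 26/0.2636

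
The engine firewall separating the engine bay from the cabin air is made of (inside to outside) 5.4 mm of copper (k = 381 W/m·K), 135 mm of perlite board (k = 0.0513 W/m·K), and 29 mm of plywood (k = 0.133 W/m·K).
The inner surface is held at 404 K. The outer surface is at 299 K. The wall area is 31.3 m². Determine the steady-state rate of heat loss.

Treating each layer as a thermal resistance in series:
R_copper = L/(kA) = 0.0054/(381×31.3) = 4.528×10^-7 K/W
R_perlite board = L/(kA) = 0.135/(0.0513×31.3) = 0.08408 K/W
R_plywood = L/(kA) = 0.029/(0.133×31.3) = 0.006966 K/W
R_total = 0.09104 K/W
Q = ΔT / R_total = 105 / 0.09104

Q ≈ 1150 W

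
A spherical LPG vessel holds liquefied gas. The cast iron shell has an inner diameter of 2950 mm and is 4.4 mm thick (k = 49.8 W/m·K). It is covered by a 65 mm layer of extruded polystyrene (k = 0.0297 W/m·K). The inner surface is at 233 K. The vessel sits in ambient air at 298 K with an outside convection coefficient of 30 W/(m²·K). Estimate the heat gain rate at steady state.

Radial (spherical) resistances in series:
R_cast iron shell = (1/1.475 − 1/1.4794)/(4π×49.8) = 3.222×10^-6 K/W
R_extruded polystyrene = (1/1.4794 − 1/1.5444)/(4π×0.0297) = 0.07623 K/W
R_outer film = 1/(h·4πr_o²) = 1/(30×4π×1.5444²) = 0.001112 K/W
R_total = 0.07734 K/W
Q = ΔT/R_total = 65/0.07734

Q ≈ 840 W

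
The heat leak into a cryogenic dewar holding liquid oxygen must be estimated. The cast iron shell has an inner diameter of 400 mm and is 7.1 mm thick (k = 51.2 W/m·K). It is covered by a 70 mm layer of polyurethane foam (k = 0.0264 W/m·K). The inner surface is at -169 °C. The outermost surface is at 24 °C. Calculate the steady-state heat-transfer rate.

Q ≈ 52.5 W

Spherical conduction: R = (1/r_in − 1/r_out)/(4πk) per layer; series-sum.
R_cast iron shell = (1/0.2 − 1/0.2071)/(4π×51.2) = 2.664×10^-4 K/W
R_polyurethane foam = (1/0.2071 − 1/0.2771)/(4π×0.0264) = 3.677 K/W
R_total = 3.677 K/W
Q = ΔT/R_total = 193/3.677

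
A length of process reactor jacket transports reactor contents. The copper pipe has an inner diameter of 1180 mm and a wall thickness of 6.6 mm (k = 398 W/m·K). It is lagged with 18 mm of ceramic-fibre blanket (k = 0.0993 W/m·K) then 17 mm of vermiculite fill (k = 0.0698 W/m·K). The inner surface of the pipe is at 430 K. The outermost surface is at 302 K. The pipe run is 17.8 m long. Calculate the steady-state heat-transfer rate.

Q ≈ 20700 W

Radial resistances (cylindrical: R_cond = ln(r_o/r_i)/(2πkL), R_conv = 1/(h·2πrL)):
R_copper pipe wall = ln(596.6/590)/(2π×398×17.8) = 2.499×10^-7 K/W
R_ceramic-fibre blanket = ln(614.6/596.6)/(2π×0.0993×17.8) = 0.002677 K/W
R_vermiculite fill = ln(631.6/614.6)/(2π×0.0698×17.8) = 0.003495 K/W
R_total = 0.006172 K/W
Q = ΔT/R_total = 128/0.006172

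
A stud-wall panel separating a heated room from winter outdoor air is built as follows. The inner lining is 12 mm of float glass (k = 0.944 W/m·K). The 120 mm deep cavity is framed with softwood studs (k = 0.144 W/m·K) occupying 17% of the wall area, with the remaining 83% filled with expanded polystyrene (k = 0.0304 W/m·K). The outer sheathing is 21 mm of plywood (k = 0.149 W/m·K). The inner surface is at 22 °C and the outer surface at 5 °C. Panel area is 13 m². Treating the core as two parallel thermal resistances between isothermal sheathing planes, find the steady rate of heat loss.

Q ≈ 86.1 W

Sheathing layers in series; stud and cavity paths in parallel between them.
R_inner = 0.012/(0.944×13) = 9.778×10^-4 K/W
R_stud  = 0.12/(0.144×0.17×13) = 0.3771 K/W
R_cav   = 0.12/(0.0304×0.83×13) = 0.3658 K/W
1/R_core = 1/R_stud + 1/R_cav → R_core = 0.1857 K/W
R_outer = 0.021/(0.149×13) = 0.01084 K/W
R_total = 0.1975 K/W
Q = ΔT/R_total = 17/0.1975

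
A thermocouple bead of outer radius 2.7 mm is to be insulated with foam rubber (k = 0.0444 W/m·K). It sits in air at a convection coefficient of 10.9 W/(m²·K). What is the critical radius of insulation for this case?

For a sphere r_cr = 2k/h = 2×0.0444/10.9
r_cr = 8.15 mm; since the bare radius (2.7 mm) is below r_cr, adding a thin layer of insulation will *increase* heat loss.

r_cr ≈ 8.15 mm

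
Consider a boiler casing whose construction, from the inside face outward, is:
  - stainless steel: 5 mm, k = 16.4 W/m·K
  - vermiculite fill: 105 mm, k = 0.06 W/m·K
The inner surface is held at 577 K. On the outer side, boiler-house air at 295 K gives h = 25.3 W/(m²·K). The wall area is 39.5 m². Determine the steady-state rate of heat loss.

Model the wall as resistances in series:
R_stainless steel = L/(kA) = 0.005/(16.4×39.5) = 7.718×10^-6 K/W
R_vermiculite fill = L/(kA) = 0.105/(0.06×39.5) = 0.0443 K/W
R_outer film = 1/(h_o·A) = 1/(25.3×39.5) = 0.001001 K/W
R_total = 0.04531 K/W
Q = ΔT / R_total = 282 / 0.04531

Q ≈ 6220 W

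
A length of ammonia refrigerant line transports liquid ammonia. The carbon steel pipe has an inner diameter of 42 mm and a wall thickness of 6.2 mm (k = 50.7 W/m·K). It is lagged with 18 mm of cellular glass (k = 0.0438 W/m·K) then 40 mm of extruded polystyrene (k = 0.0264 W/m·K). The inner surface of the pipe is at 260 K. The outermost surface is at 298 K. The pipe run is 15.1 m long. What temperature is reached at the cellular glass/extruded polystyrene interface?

T ≈ 272 K

Cylindrical conduction, so R = ln(r₂/r₁)/(2πkL) per layer, in series:
R_carbon steel pipe wall = ln(27.2/21)/(2π×50.7×15.1) = 5.378×10^-5 K/W
R_cellular glass = ln(45.2/27.2)/(2π×0.0438×15.1) = 0.1222 K/W
R_extruded polystyrene = ln(85.2/45.2)/(2π×0.0264×15.1) = 0.2531 K/W
R_total = 0.3754 K/W
Q = ΔT/R_total = 38/0.3754
Q = 101 W
T_interface = T_inner + Q·ΣR(inner→interface) = 260 + 101×0.1223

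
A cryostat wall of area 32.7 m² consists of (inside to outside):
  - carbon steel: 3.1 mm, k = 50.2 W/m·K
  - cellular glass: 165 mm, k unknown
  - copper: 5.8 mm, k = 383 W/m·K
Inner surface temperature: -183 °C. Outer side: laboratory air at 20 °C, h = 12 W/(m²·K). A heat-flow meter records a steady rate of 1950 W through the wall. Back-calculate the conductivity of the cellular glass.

Thermal resistances in series:
R_carbon steel = L/(kA) = 0.0031/(50.2×32.7) = 1.888×10^-6 K/W
R_copper = L/(kA) = 0.0058/(383×32.7) = 4.631×10^-7 K/W
R_outer film = 1/(h_o·A) = 1/(12×32.7) = 0.002548 K/W
Sum of known resistances R_other = 0.002551 K/W
Total R = ΔT/Q = 203/1950 = 0.1041 K/W
R_cellular glass = R_total − R_other = 0.1016 K/W
k = L/(R·A) = 0.165/(0.1016×32.7)

k ≈ 0.0497 W/(m·K)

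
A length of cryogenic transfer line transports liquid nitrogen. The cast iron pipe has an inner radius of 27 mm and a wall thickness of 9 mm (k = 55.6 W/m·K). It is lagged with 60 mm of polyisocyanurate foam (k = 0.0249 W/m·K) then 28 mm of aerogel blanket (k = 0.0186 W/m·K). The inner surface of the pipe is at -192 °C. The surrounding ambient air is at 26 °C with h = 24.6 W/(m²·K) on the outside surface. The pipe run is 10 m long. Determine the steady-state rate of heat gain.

Radial resistances (cylindrical: R_cond = ln(r_o/r_i)/(2πkL), R_conv = 1/(h·2πrL)):
R_cast iron pipe wall = ln(36/27)/(2π×55.6×10) = 8.235×10^-5 K/W
R_polyisocyanurate foam = ln(96/36)/(2π×0.0249×10) = 0.6269 K/W
R_aerogel blanket = ln(124/96)/(2π×0.0186×10) = 0.219 K/W
R_outer film = 1/(h_o·2πr_oL) = 1/(24.6×2π×0.124×10) = 0.005218 K/W
R_total = 0.8512 K/W
Q = ΔT/R_total = 218/0.8512

Q ≈ 256 W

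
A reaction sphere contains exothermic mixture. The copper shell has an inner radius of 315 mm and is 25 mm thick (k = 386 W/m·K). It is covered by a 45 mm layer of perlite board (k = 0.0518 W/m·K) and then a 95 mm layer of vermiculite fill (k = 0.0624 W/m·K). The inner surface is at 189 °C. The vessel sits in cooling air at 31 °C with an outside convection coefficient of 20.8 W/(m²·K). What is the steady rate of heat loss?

Each spherical layer contributes R = (1/r_i − 1/r_o)/(4πk):
R_copper shell = (1/0.315 − 1/0.34)/(4π×386) = 4.812×10^-5 K/W
R_perlite board = (1/0.34 − 1/0.385)/(4π×0.0518) = 0.5281 K/W
R_vermiculite fill = (1/0.385 − 1/0.48)/(4π×0.0624) = 0.6556 K/W
R_outer film = 1/(h·4πr_o²) = 1/(20.8×4π×0.48²) = 0.01661 K/W
R_total = 1.2 K/W
Q = ΔT/R_total = 158/1.2

Q ≈ 132 W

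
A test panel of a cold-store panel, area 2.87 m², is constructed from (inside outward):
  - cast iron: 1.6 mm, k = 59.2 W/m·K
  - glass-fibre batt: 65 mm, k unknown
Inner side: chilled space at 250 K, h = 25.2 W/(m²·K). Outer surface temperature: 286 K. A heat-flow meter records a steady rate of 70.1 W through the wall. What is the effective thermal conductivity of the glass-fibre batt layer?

k ≈ 0.0453 W/(m·K)

Model the wall as resistances in series:
R_inner film = 1/(h_i·A) = 1/(25.2×2.87) = 0.01383 K/W
R_cast iron = L/(kA) = 0.0016/(59.2×2.87) = 9.417×10^-6 K/W
Sum of known resistances R_other = 0.01384 K/W
Total R = ΔT/Q = 36/70.1 = 0.5136 K/W
R_glass-fibre batt = R_total − R_other = 0.4997 K/W
k = L/(R·A) = 0.065/(0.4997×2.87)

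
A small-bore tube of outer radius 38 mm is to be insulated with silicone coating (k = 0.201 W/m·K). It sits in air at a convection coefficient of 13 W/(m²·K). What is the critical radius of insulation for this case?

r_cr ≈ 15.5 mm

For a cylinder r_cr = k/h = 0.201/13
r_cr = 15.5 mm; since the bare radius (38 mm) is above r_cr, any added insulation will reduce heat loss.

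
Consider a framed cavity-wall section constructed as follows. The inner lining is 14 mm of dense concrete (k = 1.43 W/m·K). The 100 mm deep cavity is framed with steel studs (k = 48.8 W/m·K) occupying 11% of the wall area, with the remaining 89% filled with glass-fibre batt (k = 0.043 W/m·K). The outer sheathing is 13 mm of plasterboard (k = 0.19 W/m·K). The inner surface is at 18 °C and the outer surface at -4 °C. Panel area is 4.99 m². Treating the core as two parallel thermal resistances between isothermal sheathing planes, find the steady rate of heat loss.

Q ≈ 1140 W

Sheathing layers in series; stud and cavity paths in parallel between them.
R_inner = 0.014/(1.43×4.99) = 0.001962 K/W
R_stud  = 0.1/(48.8×0.11×4.99) = 0.003733 K/W
R_cav   = 0.1/(0.043×0.89×4.99) = 0.5236 K/W
1/R_core = 1/R_stud + 1/R_cav → R_core = 0.003707 K/W
R_outer = 0.013/(0.19×4.99) = 0.01371 K/W
R_total = 0.01938 K/W
Q = ΔT/R_total = 22/0.01938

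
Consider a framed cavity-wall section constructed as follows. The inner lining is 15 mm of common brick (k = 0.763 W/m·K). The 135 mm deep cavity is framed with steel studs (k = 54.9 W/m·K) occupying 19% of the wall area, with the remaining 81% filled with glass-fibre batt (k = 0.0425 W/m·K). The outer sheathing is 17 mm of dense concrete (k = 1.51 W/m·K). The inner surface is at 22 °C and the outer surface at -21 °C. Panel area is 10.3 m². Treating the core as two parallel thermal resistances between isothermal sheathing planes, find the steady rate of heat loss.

Sheathing layers in series; stud and cavity paths in parallel between them.
R_inner = 0.015/(0.763×10.3) = 0.001909 K/W
R_stud  = 0.135/(54.9×0.19×10.3) = 0.001257 K/W
R_cav   = 0.135/(0.0425×0.81×10.3) = 0.3807 K/W
1/R_core = 1/R_stud + 1/R_cav → R_core = 0.001252 K/W
R_outer = 0.017/(1.51×10.3) = 0.001093 K/W
R_total = 0.004254 K/W
Q = ΔT/R_total = 43/0.004254

Q ≈ 10100 W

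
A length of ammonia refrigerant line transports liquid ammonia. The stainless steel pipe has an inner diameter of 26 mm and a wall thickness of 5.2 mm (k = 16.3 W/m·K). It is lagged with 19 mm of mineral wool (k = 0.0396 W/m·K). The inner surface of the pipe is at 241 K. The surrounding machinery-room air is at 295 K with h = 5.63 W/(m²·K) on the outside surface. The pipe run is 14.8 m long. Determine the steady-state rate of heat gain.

Q ≈ 220 W

Radial resistances (cylindrical: R_cond = ln(r_o/r_i)/(2πkL), R_conv = 1/(h·2πrL)):
R_stainless steel pipe wall = ln(18.2/13)/(2π×16.3×14.8) = 2.22×10^-4 K/W
R_mineral wool = ln(37.2/18.2)/(2π×0.0396×14.8) = 0.1941 K/W
R_outer film = 1/(h_o·2πr_oL) = 1/(5.63×2π×0.0372×14.8) = 0.05135 K/W
R_total = 0.2457 K/W
Q = ΔT/R_total = 54/0.2457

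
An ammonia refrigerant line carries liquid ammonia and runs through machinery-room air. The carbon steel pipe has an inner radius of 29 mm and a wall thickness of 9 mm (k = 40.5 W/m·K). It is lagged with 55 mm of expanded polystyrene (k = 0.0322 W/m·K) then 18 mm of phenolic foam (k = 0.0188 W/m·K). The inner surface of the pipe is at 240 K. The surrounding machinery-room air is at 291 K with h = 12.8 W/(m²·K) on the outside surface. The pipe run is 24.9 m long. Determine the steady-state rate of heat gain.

Q ≈ 210 W

Cylindrical conduction, so R = ln(r₂/r₁)/(2πkL) per layer, in series:
R_carbon steel pipe wall = ln(38/29)/(2π×40.5×24.9) = 4.266×10^-5 K/W
R_expanded polystyrene = ln(93/38)/(2π×0.0322×24.9) = 0.1777 K/W
R_phenolic foam = ln(111/93)/(2π×0.0188×24.9) = 0.06015 K/W
R_outer film = 1/(h_o·2πr_oL) = 1/(12.8×2π×0.111×24.9) = 0.004499 K/W
R_total = 0.2424 K/W
Q = ΔT/R_total = 51/0.2424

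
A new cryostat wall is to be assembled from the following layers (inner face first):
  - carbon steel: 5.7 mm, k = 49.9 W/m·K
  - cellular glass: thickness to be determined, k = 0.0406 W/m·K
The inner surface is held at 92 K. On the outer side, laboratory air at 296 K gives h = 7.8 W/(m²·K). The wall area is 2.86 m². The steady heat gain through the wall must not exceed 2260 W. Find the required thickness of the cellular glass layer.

L ≈ 5.27 mm

Treating each layer as a thermal resistance in series:
R_carbon steel = L/(kA) = 0.0057/(49.9×2.86) = 3.994×10^-5 K/W
R_outer film = 1/(h_o·A) = 1/(7.8×2.86) = 0.04483 K/W
Sum of the known resistances R_other = 0.04487 K/W
Required total resistance R_tot = ΔT/Q_allow = 204/2260 = 0.09027 K/W
R_cellular glass = R_tot − R_other = 0.0454 K/W
L = R·k·A = 0.0454×0.0406×2.86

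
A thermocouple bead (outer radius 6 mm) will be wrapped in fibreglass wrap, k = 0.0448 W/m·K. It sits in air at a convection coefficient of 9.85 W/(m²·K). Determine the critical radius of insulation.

r_cr ≈ 9.1 mm

For a sphere r_cr = 2k/h = 2×0.0448/9.85
r_cr = 9.1 mm; since the bare radius (6 mm) is below r_cr, adding a thin layer of insulation will *increase* heat loss.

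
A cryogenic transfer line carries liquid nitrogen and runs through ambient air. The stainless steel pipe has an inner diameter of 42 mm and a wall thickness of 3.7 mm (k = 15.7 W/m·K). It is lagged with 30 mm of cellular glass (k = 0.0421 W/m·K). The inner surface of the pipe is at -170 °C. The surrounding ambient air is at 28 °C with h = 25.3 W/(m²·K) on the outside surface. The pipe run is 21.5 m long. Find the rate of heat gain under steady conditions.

Q ≈ 1360 W

For a radial system each layer contributes R = ln(r_out/r_in)/(2πkL); films add R = 1/(hA).
R_stainless steel pipe wall = ln(24.7/21)/(2π×15.7×21.5) = 7.652×10^-5 K/W
R_cellular glass = ln(54.7/24.7)/(2π×0.0421×21.5) = 0.1398 K/W
R_outer film = 1/(h_o·2πr_oL) = 1/(25.3×2π×0.0547×21.5) = 0.005349 K/W
R_total = 0.1452 K/W
Q = ΔT/R_total = 198/0.1452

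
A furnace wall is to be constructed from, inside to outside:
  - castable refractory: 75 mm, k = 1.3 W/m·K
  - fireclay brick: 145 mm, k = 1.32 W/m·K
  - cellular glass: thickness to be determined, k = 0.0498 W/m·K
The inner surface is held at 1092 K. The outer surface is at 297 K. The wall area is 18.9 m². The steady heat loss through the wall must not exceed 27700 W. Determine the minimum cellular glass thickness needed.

L ≈ 18.7 mm

Series thermal resistances:
R_castable refractory = L/(kA) = 0.075/(1.3×18.9) = 0.003053 K/W
R_fireclay brick = L/(kA) = 0.145/(1.32×18.9) = 0.005812 K/W
Sum of the known resistances R_other = 0.008865 K/W
Required total resistance R_tot = ΔT/Q_allow = 795/27700 = 0.0287 K/W
R_cellular glass = R_tot − R_other = 0.01984 K/W
L = R·k·A = 0.01984×0.0498×18.9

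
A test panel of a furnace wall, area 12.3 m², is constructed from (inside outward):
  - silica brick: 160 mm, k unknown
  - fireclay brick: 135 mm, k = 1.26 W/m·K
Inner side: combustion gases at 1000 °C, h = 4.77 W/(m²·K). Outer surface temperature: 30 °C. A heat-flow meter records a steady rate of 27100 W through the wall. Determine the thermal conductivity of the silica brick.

k ≈ 1.3 W/(m·K)

Series thermal resistances:
R_inner film = 1/(h_i·A) = 1/(4.77×12.3) = 0.01704 K/W
R_fireclay brick = L/(kA) = 0.135/(1.26×12.3) = 0.008711 K/W
Sum of known resistances R_other = 0.02575 K/W
Total R = ΔT/Q = 970/27100 = 0.03579 K/W
R_silica brick = R_total − R_other = 0.01004 K/W
k = L/(R·A) = 0.16/(0.01004×12.3)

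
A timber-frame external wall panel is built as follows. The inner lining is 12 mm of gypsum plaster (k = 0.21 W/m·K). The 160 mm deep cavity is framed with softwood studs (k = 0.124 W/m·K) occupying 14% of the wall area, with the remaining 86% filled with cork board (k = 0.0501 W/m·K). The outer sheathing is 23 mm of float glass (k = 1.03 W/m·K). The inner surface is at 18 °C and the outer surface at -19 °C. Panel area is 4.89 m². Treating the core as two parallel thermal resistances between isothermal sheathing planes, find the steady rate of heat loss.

Sheathing layers in series; stud and cavity paths in parallel between them.
R_inner = 0.012/(0.21×4.89) = 0.01169 K/W
R_stud  = 0.16/(0.124×0.14×4.89) = 1.885 K/W
R_cav   = 0.16/(0.0501×0.86×4.89) = 0.7594 K/W
1/R_core = 1/R_stud + 1/R_cav → R_core = 0.5413 K/W
R_outer = 0.023/(1.03×4.89) = 0.004566 K/W
R_total = 0.5576 K/W
Q = ΔT/R_total = 37/0.5576

Q ≈ 66.4 W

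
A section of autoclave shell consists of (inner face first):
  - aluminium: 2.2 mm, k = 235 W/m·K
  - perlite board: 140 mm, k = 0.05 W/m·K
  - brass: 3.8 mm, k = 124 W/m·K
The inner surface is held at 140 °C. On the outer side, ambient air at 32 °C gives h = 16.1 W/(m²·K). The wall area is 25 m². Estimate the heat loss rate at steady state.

Series thermal resistances:
R_aluminium = L/(kA) = 0.0022/(235×25) = 3.745×10^-7 K/W
R_perlite board = L/(kA) = 0.14/(0.05×25) = 0.112 K/W
R_brass = L/(kA) = 0.0038/(124×25) = 1.226×10^-6 K/W
R_outer film = 1/(h_o·A) = 1/(16.1×25) = 0.002484 K/W
R_total = 0.1145 K/W
Q = ΔT / R_total = 108 / 0.1145

Q ≈ 943 W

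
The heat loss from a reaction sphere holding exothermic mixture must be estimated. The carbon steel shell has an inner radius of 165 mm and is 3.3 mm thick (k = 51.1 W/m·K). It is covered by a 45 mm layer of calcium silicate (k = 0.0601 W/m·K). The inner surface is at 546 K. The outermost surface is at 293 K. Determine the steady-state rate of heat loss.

Q ≈ 152 W

Spherical conduction: R = (1/r_in − 1/r_out)/(4πk) per layer; series-sum.
R_carbon steel shell = (1/0.165 − 1/0.1683)/(4π×51.1) = 1.851×10^-4 K/W
R_calcium silicate = (1/0.1683 − 1/0.2133)/(4π×0.0601) = 1.66 K/W
R_total = 1.66 K/W
Q = ΔT/R_total = 253/1.66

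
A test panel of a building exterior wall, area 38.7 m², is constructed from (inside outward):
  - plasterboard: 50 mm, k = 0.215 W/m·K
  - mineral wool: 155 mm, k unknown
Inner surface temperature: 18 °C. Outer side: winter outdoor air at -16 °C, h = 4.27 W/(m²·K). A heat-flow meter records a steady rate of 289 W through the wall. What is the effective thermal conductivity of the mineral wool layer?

Series thermal resistances:
R_plasterboard = L/(kA) = 0.05/(0.215×38.7) = 0.006009 K/W
R_outer film = 1/(h_o·A) = 1/(4.27×38.7) = 0.006051 K/W
Sum of known resistances R_other = 0.01206 K/W
Total R = ΔT/Q = 34/289 = 0.1176 K/W
R_mineral wool = R_total − R_other = 0.1056 K/W
k = L/(R·A) = 0.155/(0.1056×38.7)

k ≈ 0.0379 W/(m·K)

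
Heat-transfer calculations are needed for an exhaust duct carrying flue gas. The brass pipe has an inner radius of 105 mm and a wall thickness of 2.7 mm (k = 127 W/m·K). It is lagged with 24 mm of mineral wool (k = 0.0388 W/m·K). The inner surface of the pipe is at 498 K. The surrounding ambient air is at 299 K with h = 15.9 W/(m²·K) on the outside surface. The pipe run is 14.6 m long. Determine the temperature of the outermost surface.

T ≈ 316 K

Radial resistances (cylindrical: R_cond = ln(r_o/r_i)/(2πkL), R_conv = 1/(h·2πrL)):
R_brass pipe wall = ln(107.7/105)/(2π×127×14.6) = 2.179×10^-6 K/W
R_mineral wool = ln(131.7/107.7)/(2π×0.0388×14.6) = 0.05652 K/W
R_outer film = 1/(h_o·2πr_oL) = 1/(15.9×2π×0.1317×14.6) = 0.005206 K/W
R_total = 0.06173 K/W
Q = ΔT/R_total = 199/0.06173
Q = 3220 W
T_interface = T_inner − Q·ΣR(inner→interface) = 498 − 3220×0.05652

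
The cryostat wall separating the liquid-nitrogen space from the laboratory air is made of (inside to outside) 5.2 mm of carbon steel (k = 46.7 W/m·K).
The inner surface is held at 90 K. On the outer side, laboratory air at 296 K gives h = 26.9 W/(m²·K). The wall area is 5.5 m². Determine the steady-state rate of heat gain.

Q ≈ 30400 W

Series thermal resistances:
R_carbon steel = L/(kA) = 0.0052/(46.7×5.5) = 2.025×10^-5 K/W
R_outer film = 1/(h_o·A) = 1/(26.9×5.5) = 0.006759 K/W
R_total = 0.006779 K/W
Q = ΔT / R_total = 206 / 0.006779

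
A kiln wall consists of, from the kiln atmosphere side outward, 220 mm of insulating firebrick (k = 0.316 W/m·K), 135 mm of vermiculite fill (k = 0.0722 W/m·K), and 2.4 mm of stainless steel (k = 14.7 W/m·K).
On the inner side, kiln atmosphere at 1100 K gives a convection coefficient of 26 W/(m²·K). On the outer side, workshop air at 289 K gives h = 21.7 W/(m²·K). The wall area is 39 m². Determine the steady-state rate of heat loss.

Q ≈ 11900 W

Thermal resistances in series:
R_inner film = 1/(h_i·A) = 1/(26×39) = 9.862×10^-4 K/W
R_insulating firebrick = L/(kA) = 0.22/(0.316×39) = 0.01785 K/W
R_vermiculite fill = L/(kA) = 0.135/(0.0722×39) = 0.04794 K/W
R_stainless steel = L/(kA) = 0.0024/(14.7×39) = 4.186×10^-6 K/W
R_outer film = 1/(h_o·A) = 1/(21.7×39) = 0.001182 K/W
R_total = 0.06797 K/W
Q = ΔT / R_total = 811 / 0.06797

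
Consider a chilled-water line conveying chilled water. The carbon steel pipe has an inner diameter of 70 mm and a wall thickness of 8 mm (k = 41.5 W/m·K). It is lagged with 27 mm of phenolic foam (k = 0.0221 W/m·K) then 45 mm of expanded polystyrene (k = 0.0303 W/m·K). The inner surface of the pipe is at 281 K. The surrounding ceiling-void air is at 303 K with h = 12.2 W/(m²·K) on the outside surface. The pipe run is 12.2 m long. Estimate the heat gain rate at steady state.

Cylindrical conduction, so R = ln(r₂/r₁)/(2πkL) per layer, in series:
R_carbon steel pipe wall = ln(43/35)/(2π×41.5×12.2) = 6.471×10^-5 K/W
R_phenolic foam = ln(70/43)/(2π×0.0221×12.2) = 0.2876 K/W
R_expanded polystyrene = ln(115/70)/(2π×0.0303×12.2) = 0.2137 K/W
R_outer film = 1/(h_o·2πr_oL) = 1/(12.2×2π×0.115×12.2) = 0.009298 K/W
R_total = 0.5107 K/W
Q = ΔT/R_total = 22/0.5107

Q ≈ 43.1 W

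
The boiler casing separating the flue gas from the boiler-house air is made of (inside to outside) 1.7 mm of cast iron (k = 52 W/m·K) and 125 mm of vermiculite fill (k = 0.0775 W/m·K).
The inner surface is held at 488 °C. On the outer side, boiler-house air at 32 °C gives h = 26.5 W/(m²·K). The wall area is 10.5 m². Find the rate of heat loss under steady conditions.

Q ≈ 2900 W

Model the wall as resistances in series:
R_cast iron = L/(kA) = 0.0017/(52×10.5) = 3.114×10^-6 K/W
R_vermiculite fill = L/(kA) = 0.125/(0.0775×10.5) = 0.1536 K/W
R_outer film = 1/(h_o·A) = 1/(26.5×10.5) = 0.003594 K/W
R_total = 0.1572 K/W
Q = ΔT / R_total = 456 / 0.1572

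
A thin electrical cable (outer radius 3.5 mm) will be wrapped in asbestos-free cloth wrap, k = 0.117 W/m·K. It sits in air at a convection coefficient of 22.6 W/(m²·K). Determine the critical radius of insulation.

r_cr ≈ 5.18 mm

For a cylinder r_cr = k/h = 0.117/22.6
r_cr = 5.18 mm; since the bare radius (3.5 mm) is below r_cr, adding a thin layer of insulation will *increase* heat loss.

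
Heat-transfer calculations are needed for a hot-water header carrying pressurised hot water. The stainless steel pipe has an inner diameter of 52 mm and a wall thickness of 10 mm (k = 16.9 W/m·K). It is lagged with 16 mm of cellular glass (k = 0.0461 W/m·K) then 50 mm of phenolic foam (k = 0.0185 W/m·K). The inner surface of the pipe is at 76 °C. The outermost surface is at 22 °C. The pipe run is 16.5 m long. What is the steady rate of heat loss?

Per-layer cylindrical resistances, series-summed:
R_stainless steel pipe wall = ln(36/26)/(2π×16.9×16.5) = 1.857×10^-4 K/W
R_cellular glass = ln(52/36)/(2π×0.0461×16.5) = 0.07694 K/W
R_phenolic foam = ln(102/52)/(2π×0.0185×16.5) = 0.3513 K/W
R_total = 0.4284 K/W
Q = ΔT/R_total = 54/0.4284

Q ≈ 126 W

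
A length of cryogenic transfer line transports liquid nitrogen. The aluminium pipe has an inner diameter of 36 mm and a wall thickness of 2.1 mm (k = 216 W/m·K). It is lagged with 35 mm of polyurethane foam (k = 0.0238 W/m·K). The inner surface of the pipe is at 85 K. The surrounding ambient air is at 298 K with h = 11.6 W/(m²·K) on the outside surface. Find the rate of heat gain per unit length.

For a radial system each layer contributes R = ln(r_out/r_in)/(2πkL); films add R = 1/(hA).
R_aluminium pipe wall = ln(20.1/18)/(2π×216×1) = 8.131×10^-5 K/W
R_polyurethane foam = ln(55.1/20.1)/(2π×0.0238×1) = 6.744 K/W
R_outer film = 1/(h_o·2πr_oL) = 1/(11.6×2π×0.0551×1) = 0.249 K/W
R_total = 6.993 K/W
Q = ΔT/R_total = 213/6.993

q′ ≈ 30.5 W/m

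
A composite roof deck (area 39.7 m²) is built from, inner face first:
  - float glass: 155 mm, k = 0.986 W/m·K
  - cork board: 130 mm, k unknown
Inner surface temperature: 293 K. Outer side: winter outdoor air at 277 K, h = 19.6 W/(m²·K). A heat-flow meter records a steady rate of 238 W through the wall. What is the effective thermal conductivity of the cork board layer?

k ≈ 0.0528 W/(m·K)

Series thermal resistances:
R_float glass = L/(kA) = 0.155/(0.986×39.7) = 0.00396 K/W
R_outer film = 1/(h_o·A) = 1/(19.6×39.7) = 0.001285 K/W
Sum of known resistances R_other = 0.005245 K/W
Total R = ΔT/Q = 16/238 = 0.06723 K/W
R_cork board = R_total − R_other = 0.06198 K/W
k = L/(R·A) = 0.13/(0.06198×39.7)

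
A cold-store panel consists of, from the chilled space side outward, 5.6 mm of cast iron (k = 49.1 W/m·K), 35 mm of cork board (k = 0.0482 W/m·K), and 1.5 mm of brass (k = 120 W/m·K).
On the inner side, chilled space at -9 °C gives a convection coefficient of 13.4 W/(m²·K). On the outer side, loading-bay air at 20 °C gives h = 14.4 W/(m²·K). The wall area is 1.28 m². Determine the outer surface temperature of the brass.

Treating each layer as a thermal resistance in series:
R_inner film = 1/(h_i·A) = 1/(13.4×1.28) = 0.0583 K/W
R_cast iron = L/(kA) = 0.0056/(49.1×1.28) = 8.91×10^-5 K/W
R_cork board = L/(kA) = 0.035/(0.0482×1.28) = 0.5673 K/W
R_brass = L/(kA) = 0.0015/(120×1.28) = 9.766×10^-6 K/W
R_outer film = 1/(h_o·A) = 1/(14.4×1.28) = 0.05425 K/W
R_total = 0.68 K/W;  Q = ΔT/R_total = 29/0.68 = 42.65 W
T_interface = T_inner + Q·ΣR(inner→interface) = -9 + 42.7×0.6257

T ≈ 17.7 °C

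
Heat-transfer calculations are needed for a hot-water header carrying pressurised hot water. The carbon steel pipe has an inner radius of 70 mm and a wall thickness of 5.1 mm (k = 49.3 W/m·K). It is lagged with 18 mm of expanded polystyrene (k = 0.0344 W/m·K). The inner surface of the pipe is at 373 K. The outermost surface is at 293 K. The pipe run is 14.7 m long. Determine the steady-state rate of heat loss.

Radial resistances (cylindrical: R_cond = ln(r_o/r_i)/(2πkL), R_conv = 1/(h·2πrL)):
R_carbon steel pipe wall = ln(75.1/70)/(2π×49.3×14.7) = 1.544×10^-5 K/W
R_expanded polystyrene = ln(93.1/75.1)/(2π×0.0344×14.7) = 0.06762 K/W
R_total = 0.06764 K/W
Q = ΔT/R_total = 80/0.06764

Q ≈ 1180 W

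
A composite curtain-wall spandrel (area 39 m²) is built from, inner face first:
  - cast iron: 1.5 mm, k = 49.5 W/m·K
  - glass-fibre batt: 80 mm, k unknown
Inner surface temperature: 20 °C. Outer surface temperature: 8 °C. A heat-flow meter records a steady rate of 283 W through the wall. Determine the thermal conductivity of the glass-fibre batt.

Model the wall as resistances in series:
R_cast iron = L/(kA) = 0.0015/(49.5×39) = 7.77×10^-7 K/W
Sum of known resistances R_other = 7.77×10^-7 K/W
Total R = ΔT/Q = 12/283 = 0.0424 K/W
R_glass-fibre batt = R_total − R_other = 0.0424 K/W
k = L/(R·A) = 0.08/(0.0424×39)

k ≈ 0.0484 W/(m·K)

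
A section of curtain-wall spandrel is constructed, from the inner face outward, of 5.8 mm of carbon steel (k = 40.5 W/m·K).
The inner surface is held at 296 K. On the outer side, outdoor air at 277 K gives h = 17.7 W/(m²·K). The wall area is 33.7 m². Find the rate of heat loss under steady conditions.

Q ≈ 11300 W

Thermal resistances in series:
R_carbon steel = L/(kA) = 0.0058/(40.5×33.7) = 4.25×10^-6 K/W
R_outer film = 1/(h_o·A) = 1/(17.7×33.7) = 0.001676 K/W
R_total = 0.001681 K/W
Q = ΔT / R_total = 19 / 0.001681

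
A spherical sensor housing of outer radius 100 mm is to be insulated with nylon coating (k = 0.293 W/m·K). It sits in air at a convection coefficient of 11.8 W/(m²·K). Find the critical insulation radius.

r_cr ≈ 49.7 mm

For a sphere r_cr = 2k/h = 2×0.293/11.8
r_cr = 49.7 mm; since the bare radius (100 mm) is above r_cr, any added insulation will reduce heat loss.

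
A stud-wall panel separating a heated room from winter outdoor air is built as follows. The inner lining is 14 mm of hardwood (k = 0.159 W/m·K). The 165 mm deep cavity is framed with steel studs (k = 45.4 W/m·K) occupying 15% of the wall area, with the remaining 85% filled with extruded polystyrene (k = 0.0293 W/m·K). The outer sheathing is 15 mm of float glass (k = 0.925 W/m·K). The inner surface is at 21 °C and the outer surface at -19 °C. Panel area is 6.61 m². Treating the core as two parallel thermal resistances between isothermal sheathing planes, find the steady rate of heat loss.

Sheathing layers in series; stud and cavity paths in parallel between them.
R_inner = 0.014/(0.159×6.61) = 0.01332 K/W
R_stud  = 0.165/(45.4×0.15×6.61) = 0.003666 K/W
R_cav   = 0.165/(0.0293×0.85×6.61) = 1.002 K/W
1/R_core = 1/R_stud + 1/R_cav → R_core = 0.003652 K/W
R_outer = 0.015/(0.925×6.61) = 0.002453 K/W
R_total = 0.01943 K/W
Q = ΔT/R_total = 40/0.01943

Q ≈ 2060 W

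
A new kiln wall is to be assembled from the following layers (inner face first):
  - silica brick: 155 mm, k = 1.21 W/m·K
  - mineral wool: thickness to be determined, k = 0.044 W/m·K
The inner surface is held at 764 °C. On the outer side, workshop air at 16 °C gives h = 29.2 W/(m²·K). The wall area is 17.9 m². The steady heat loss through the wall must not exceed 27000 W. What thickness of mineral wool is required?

Model the wall as resistances in series:
R_silica brick = L/(kA) = 0.155/(1.21×17.9) = 0.007156 K/W
R_outer film = 1/(h_o·A) = 1/(29.2×17.9) = 0.001913 K/W
Sum of the known resistances R_other = 0.00907 K/W
Required total resistance R_tot = ΔT/Q_allow = 748/27000 = 0.0277 K/W
R_mineral wool = R_tot − R_other = 0.01863 K/W
L = R·k·A = 0.01863×0.044×17.9

L ≈ 14.7 mm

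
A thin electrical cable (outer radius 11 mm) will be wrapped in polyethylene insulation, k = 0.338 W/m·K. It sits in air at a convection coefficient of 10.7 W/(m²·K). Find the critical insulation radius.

r_cr ≈ 31.6 mm

For a cylinder r_cr = k/h = 0.338/10.7
r_cr = 31.6 mm; since the bare radius (11 mm) is below r_cr, adding a thin layer of insulation will *increase* heat loss.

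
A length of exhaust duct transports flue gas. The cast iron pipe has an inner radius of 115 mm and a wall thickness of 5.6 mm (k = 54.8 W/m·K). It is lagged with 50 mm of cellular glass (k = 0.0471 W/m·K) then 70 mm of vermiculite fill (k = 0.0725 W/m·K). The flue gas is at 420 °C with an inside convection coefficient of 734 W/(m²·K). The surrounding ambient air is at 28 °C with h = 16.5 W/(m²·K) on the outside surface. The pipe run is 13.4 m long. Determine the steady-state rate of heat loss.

Q ≈ 2670 W

Cylindrical conduction, so R = ln(r₂/r₁)/(2πkL) per layer, in series:
R_inner film = 1/(h_i·2πr₁L) = 1/(734×2π×0.115×13.4) = 1.407×10^-4 K/W
R_cast iron pipe wall = ln(120.6/115)/(2π×54.8×13.4) = 1.031×10^-5 K/W
R_cellular glass = ln(170.6/120.6)/(2π×0.0471×13.4) = 0.08746 K/W
R_vermiculite fill = ln(240.6/170.6)/(2π×0.0725×13.4) = 0.05632 K/W
R_outer film = 1/(h_o·2πr_oL) = 1/(16.5×2π×0.2406×13.4) = 0.002992 K/W
R_total = 0.1469 K/W
Q = ΔT/R_total = 392/0.1469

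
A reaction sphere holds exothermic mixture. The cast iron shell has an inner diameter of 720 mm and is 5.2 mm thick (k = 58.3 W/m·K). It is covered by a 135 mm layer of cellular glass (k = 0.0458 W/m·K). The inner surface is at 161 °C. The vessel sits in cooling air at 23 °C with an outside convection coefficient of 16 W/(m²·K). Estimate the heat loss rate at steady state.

Q ≈ 106 W

Spherical conduction: R = (1/r_in − 1/r_out)/(4πk) per layer; series-sum.
R_cast iron shell = (1/0.36 − 1/0.3652)/(4π×58.3) = 5.399×10^-5 K/W
R_cellular glass = (1/0.3652 − 1/0.5002)/(4π×0.0458) = 1.284 K/W
R_outer film = 1/(h·4πr_o²) = 1/(16×4π×0.5002²) = 0.01988 K/W
R_total = 1.304 K/W
Q = ΔT/R_total = 138/1.304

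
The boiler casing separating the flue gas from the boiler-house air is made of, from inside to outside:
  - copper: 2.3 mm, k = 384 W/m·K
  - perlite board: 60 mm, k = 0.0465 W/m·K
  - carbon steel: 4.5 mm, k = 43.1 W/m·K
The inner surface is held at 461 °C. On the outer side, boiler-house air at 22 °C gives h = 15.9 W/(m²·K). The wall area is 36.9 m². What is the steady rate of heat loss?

Q ≈ 12000 W

Model the wall as resistances in series:
R_copper = L/(kA) = 0.0023/(384×36.9) = 1.623×10^-7 K/W
R_perlite board = L/(kA) = 0.06/(0.0465×36.9) = 0.03497 K/W
R_carbon steel = L/(kA) = 0.0045/(43.1×36.9) = 2.829×10^-6 K/W
R_outer film = 1/(h_o·A) = 1/(15.9×36.9) = 0.001704 K/W
R_total = 0.03668 K/W
Q = ΔT / R_total = 439 / 0.03668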